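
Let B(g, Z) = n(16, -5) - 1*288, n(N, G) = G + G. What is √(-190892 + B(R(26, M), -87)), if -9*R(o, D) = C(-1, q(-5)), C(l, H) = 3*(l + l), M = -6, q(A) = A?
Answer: I*√191190 ≈ 437.25*I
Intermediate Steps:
n(N, G) = 2*G
C(l, H) = 6*l (C(l, H) = 3*(2*l) = 6*l)
R(o, D) = ⅔ (R(o, D) = -2*(-1)/3 = -⅑*(-6) = ⅔)
B(g, Z) = -298 (B(g, Z) = 2*(-5) - 1*288 = -10 - 288 = -298)
√(-190892 + B(R(26, M), -87)) = √(-190892 - 298) = √(-191190) = I*√191190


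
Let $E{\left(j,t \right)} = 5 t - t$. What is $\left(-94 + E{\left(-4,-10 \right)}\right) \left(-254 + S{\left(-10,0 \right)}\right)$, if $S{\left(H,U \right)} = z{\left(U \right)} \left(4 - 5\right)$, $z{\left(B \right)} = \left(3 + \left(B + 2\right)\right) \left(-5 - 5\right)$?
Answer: $27336$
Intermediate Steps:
$z{\left(B \right)} = -50 - 10 B$ ($z{\left(B \right)} = \left(3 + \left(2 + B\right)\right) \left(-10\right) = \left(5 + B\right) \left(-10\right) = -50 - 10 B$)
$E{\left(j,t \right)} = 4 t$
$S{\left(H,U \right)} = 50 + 10 U$ ($S{\left(H,U \right)} = \left(-50 - 10 U\right) \left(4 - 5\right) = \left(-50 - 10 U\right) \left(-1\right) = 50 + 10 U$)
$\left(-94 + E{\left(-4,-10 \right)}\right) \left(-254 + S{\left(-10,0 \right)}\right) = \left(-94 + 4 \left(-10\right)\right) \left(-254 + \left(50 + 10 \cdot 0\right)\right) = \left(-94 - 40\right) \left(-254 + \left(50 + 0\right)\right) = - 134 \left(-254 + 50\right) = \left(-134\right) \left(-204\right) = 27336$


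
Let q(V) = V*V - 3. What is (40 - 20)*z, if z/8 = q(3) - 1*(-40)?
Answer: 7360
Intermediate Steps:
q(V) = -3 + V² (q(V) = V² - 3 = -3 + V²)
z = 368 (z = 8*((-3 + 3²) - 1*(-40)) = 8*((-3 + 9) + 40) = 8*(6 + 40) = 8*46 = 368)
(40 - 20)*z = (40 - 20)*368 = 20*368 = 7360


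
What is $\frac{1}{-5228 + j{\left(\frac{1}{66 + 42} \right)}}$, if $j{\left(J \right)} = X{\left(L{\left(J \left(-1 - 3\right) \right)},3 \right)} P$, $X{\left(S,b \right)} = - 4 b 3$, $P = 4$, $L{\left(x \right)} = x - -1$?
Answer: $- \frac{1}{5372} \approx -0.00018615$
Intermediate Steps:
$L{\left(x \right)} = 1 + x$ ($L{\left(x \right)} = x + 1 = 1 + x$)
$X{\left(S,b \right)} = - 12 b$
$j{\left(J \right)} = -144$ ($j{\left(J \right)} = \left(-12\right) 3 \cdot 4 = \left(-36\right) 4 = -144$)
$\frac{1}{-5228 + j{\left(\frac{1}{66 + 42} \right)}} = \frac{1}{-5228 - 144} = \frac{1}{-5372} = - \frac{1}{5372}$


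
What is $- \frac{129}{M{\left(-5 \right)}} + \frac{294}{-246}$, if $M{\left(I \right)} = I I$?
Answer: $- \frac{6514}{1025} \approx -6.3551$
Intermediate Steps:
$M{\left(I \right)} = I^{2}$
$- \frac{129}{M{\left(-5 \right)}} + \frac{294}{-246} = - \frac{129}{\left(-5\right)^{2}} + \frac{294}{-246} = - \frac{129}{25} + 294 \left(- \frac{1}{246}\right) = \left(-129\right) \frac{1}{25} - \frac{49}{41} = - \frac{129}{25} - \frac{49}{41} = - \frac{6514}{1025}$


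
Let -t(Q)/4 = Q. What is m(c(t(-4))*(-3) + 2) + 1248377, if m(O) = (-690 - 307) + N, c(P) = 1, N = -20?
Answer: 1247360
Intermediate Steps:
t(Q) = -4*Q
m(O) = -1017 (m(O) = (-690 - 307) - 20 = -997 - 20 = -1017)
m(c(t(-4))*(-3) + 2) + 1248377 = -1017 + 1248377 = 1247360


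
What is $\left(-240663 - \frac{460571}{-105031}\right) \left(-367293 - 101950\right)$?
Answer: $\frac{11860874643998626}{105031} \approx 1.1293 \cdot 10^{11}$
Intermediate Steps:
$\left(-240663 - \frac{460571}{-105031}\right) \left(-367293 - 101950\right) = \left(-240663 - - \frac{460571}{105031}\right) \left(-469243\right) = \left(-240663 + \frac{460571}{105031}\right) \left(-469243\right) = \left(- \frac{25276614982}{105031}\right) \left(-469243\right) = \frac{11860874643998626}{105031}$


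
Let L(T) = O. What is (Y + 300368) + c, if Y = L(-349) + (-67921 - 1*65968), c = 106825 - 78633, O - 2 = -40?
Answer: 194633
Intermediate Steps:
O = -38 (O = 2 - 40 = -38)
L(T) = -38
c = 28192
Y = -133927 (Y = -38 + (-67921 - 1*65968) = -38 + (-67921 - 65968) = -38 - 133889 = -133927)
(Y + 300368) + c = (-133927 + 300368) + 28192 = 166441 + 28192 = 194633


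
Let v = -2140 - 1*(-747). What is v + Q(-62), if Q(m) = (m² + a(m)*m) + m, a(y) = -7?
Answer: 2823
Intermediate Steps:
v = -1393 (v = -2140 + 747 = -1393)
Q(m) = m² - 6*m (Q(m) = (m² - 7*m) + m = m² - 6*m)
v + Q(-62) = -1393 - 62*(-6 - 62) = -1393 - 62*(-68) = -1393 + 4216 = 2823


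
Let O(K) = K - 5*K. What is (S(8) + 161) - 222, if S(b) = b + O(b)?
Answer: -85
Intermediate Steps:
O(K) = -4*K
S(b) = -3*b (S(b) = b - 4*b = -3*b)
(S(8) + 161) - 222 = (-3*8 + 161) - 222 = (-24 + 161) - 222 = 137 - 222 = -85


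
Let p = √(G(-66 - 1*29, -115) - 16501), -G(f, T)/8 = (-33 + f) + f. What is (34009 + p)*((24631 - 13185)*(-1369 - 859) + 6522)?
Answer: -867065100494 - 25495166*I*√14717 ≈ -8.6707e+11 - 3.0929e+9*I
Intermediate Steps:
G(f, T) = 264 - 16*f (G(f, T) = -8*((-33 + f) + f) = -8*(-33 + 2*f) = 264 - 16*f)
p = I*√14717 (p = √((264 - 16*(-66 - 1*29)) - 16501) = √((264 - 16*(-66 - 29)) - 16501) = √((264 - 16*(-95)) - 16501) = √((264 + 1520) - 16501) = √(1784 - 16501) = √(-14717) = I*√14717 ≈ 121.31*I)
(34009 + p)*((24631 - 13185)*(-1369 - 859) + 6522) = (34009 + I*√14717)*((24631 - 13185)*(-1369 - 859) + 6522) = (34009 + I*√14717)*(11446*(-2228) + 6522) = (34009 + I*√14717)*(-25501688 + 6522) = (34009 + I*√14717)*(-25495166) = -867065100494 - 25495166*I*√14717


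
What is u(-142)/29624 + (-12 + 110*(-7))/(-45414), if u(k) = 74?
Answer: 6631651/336336084 ≈ 0.019717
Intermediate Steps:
u(-142)/29624 + (-12 + 110*(-7))/(-45414) = 74/29624 + (-12 + 110*(-7))/(-45414) = 74*(1/29624) + (-12 - 770)*(-1/45414) = 37/14812 - 782*(-1/45414) = 37/14812 + 391/22707 = 6631651/336336084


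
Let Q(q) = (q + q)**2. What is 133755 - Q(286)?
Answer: -193429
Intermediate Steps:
Q(q) = 4*q**2 (Q(q) = (2*q)**2 = 4*q**2)
133755 - Q(286) = 133755 - 4*286**2 = 133755 - 4*81796 = 133755 - 1*327184 = 133755 - 327184 = -193429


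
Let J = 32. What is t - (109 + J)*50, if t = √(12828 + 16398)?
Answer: -7050 + √29226 ≈ -6879.0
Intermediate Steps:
t = √29226 ≈ 170.96
t - (109 + J)*50 = √29226 - (109 + 32)*50 = √29226 - 141*50 = √29226 - 1*7050 = √29226 - 7050 = -7050 + √29226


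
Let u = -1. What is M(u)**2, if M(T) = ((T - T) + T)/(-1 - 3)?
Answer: 1/16 ≈ 0.062500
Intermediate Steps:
M(T) = -T/4 (M(T) = (0 + T)/(-4) = T*(-1/4) = -T/4)
M(u)**2 = (-1/4*(-1))**2 = (1/4)**2 = 1/16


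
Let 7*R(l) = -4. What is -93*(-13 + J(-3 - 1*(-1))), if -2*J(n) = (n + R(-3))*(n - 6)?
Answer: 15159/7 ≈ 2165.6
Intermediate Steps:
R(l) = -4/7 (R(l) = (⅐)*(-4) = -4/7)
J(n) = -(-6 + n)*(-4/7 + n)/2 (J(n) = -(n - 4/7)*(n - 6)/2 = -(-4/7 + n)*(-6 + n)/2 = -(-6 + n)*(-4/7 + n)/2)
-93*(-13 + J(-3 - 1*(-1))) = -93*(-13 + (-12/7 - (-3 - 1*(-1))²/2 + 23*(-3 - 1*(-1))/7)) = -93*(-13 + (-12/7 - (-3 + 1)²/2 + 23*(-3 + 1)/7)) = -93*(-13 + (-12/7 - ½*(-2)² + (23/7)*(-2))) = -93*(-13 + (-12/7 - ½*4 - 46/7)) = -93*(-13 + (-12/7 - 2 - 46/7)) = -93*(-13 - 72/7) = -93*(-163/7) = 15159/7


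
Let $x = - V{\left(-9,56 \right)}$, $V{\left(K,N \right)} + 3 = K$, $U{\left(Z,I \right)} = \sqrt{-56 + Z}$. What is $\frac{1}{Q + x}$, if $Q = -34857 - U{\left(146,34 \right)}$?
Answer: $- \frac{2323}{80944929} + \frac{\sqrt{10}}{404724645} \approx -2.8691 \cdot 10^{-5}$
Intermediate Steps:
$V{\left(K,N \right)} = -3 + K$
$x = 12$ ($x = - (-3 - 9) = \left(-1\right) \left(-12\right) = 12$)
$Q = -34857 - 3 \sqrt{10}$ ($Q = -34857 - \sqrt{-56 + 146} = -34857 - \sqrt{90} = -34857 - 3 \sqrt{10} \approx -34867.0$)
$\frac{1}{Q + x} = \frac{1}{\left(-34857 - 3 \sqrt{10}\right) + 12} = \frac{1}{-34845 - 3 \sqrt{10}}$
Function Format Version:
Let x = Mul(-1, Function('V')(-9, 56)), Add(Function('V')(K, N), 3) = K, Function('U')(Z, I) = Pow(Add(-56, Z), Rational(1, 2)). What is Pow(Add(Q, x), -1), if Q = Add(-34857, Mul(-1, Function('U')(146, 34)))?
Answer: Add(Rational(-2323, 80944929), Mul(Rational(1, 404724645), Pow(10, Rational(1, 2)))) ≈ -2.8691e-5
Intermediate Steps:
Function('V')(K, N) = Add(-3, K)
x = 12 (x = Mul(-1, Add(-3, -9)) = Mul(-1, -12) = 12)
Q = Add(-34857, Mul(-3, Pow(10, Rational(1, 2)))) (Q = Add(-34857, Mul(-1, Pow(Add(-56, 146), Rational(1, 2)))) = Add(-34857, Mul(-1, Pow(90, Rational(1, 2)))) = Add(-34857, Mul(-1, Mul(3, Pow(10, Rational(1, 2))))) = Add(-34857, Mul(-3, Pow(10, Rational(1, 2)))) ≈ -34867.)
Pow(Add(Q, x), -1) = Pow(Add(Add(-34857, Mul(-3, Pow(10, Rational(1, 2)))), 12), -1) = Pow(Add(-34845, Mul(-3, Pow(10, Rational(1, 2)))), -1)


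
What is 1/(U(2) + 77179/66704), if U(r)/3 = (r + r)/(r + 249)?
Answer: 16742704/20172377 ≈ 0.82998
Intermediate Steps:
U(r) = 6*r/(249 + r) (U(r) = 3*((r + r)/(r + 249)) = 3*((2*r)/(249 + r)) = 3*(2*r/(249 + r)) = 6*r/(249 + r))
1/(U(2) + 77179/66704) = 1/(6*2/(249 + 2) + 77179/66704) = 1/(6*2/251 + 77179*(1/66704)) = 1/(6*2*(1/251) + 77179/66704) = 1/(12/251 + 77179/66704) = 1/(20172377/16742704) = 16742704/20172377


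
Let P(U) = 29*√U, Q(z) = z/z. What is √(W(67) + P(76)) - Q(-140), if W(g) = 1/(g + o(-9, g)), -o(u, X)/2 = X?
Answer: -1 + √(-67 + 260362*√19)/67 ≈ 14.900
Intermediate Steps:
o(u, X) = -2*X
W(g) = -1/g (W(g) = 1/(g - 2*g) = 1/(-g) = -1/g)
Q(z) = 1
√(W(67) + P(76)) - Q(-140) = √(-1/67 + 29*√76) - 1*1 = √(-1*1/67 + 29*(2*√19)) - 1 = √(-1/67 + 58*√19) - 1 = -1 + √(-1/67 + 58*√19)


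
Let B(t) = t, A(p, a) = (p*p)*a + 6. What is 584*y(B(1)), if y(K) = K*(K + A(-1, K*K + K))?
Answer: 5256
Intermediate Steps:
A(p, a) = 6 + a*p² (A(p, a) = p²*a + 6 = a*p² + 6 = 6 + a*p²)
y(K) = K*(6 + K² + 2*K) (y(K) = K*(K + (6 + (K*K + K)*(-1)²)) = K*(K + (6 + (K² + K)*1)) = K*(K + (6 + (K + K²)*1)) = K*(K + (6 + (K + K²))) = K*(K + (6 + K + K²)) = K*(6 + K² + 2*K))
584*y(B(1)) = 584*(1*(6 + 1 + 1*(1 + 1))) = 584*(1*(6 + 1 + 1*2)) = 584*(1*(6 + 1 + 2)) = 584*(1*9) = 584*9 = 5256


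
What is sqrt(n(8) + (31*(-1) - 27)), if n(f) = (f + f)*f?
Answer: sqrt(70) ≈ 8.3666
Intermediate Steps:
n(f) = 2*f**2 (n(f) = (2*f)*f = 2*f**2)
sqrt(n(8) + (31*(-1) - 27)) = sqrt(2*8**2 + (31*(-1) - 27)) = sqrt(2*64 + (-31 - 27)) = sqrt(128 - 58) = sqrt(70)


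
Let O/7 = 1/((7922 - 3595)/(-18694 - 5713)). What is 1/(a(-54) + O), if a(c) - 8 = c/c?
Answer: -4327/131906 ≈ -0.032804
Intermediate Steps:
a(c) = 9 (a(c) = 8 + c/c = 8 + 1 = 9)
O = -170849/4327 (O = 7/(((7922 - 3595)/(-18694 - 5713))) = 7/((4327/(-24407))) = 7/((4327*(-1/24407))) = 7/(-4327/24407) = 7*(-24407/4327) = -170849/4327 ≈ -39.484)
1/(a(-54) + O) = 1/(9 - 170849/4327) = 1/(-131906/4327) = -4327/131906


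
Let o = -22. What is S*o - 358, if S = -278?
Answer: 5758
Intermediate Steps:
S*o - 358 = -278*(-22) - 358 = 6116 - 358 = 5758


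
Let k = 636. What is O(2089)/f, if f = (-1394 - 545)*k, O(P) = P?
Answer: -2089/1233204 ≈ -0.0016940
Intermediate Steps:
f = -1233204 (f = (-1394 - 545)*636 = -1939*636 = -1233204)
O(2089)/f = 2089/(-1233204) = 2089*(-1/1233204) = -2089/1233204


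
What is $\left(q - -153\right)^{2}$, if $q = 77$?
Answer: $52900$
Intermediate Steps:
$\left(q - -153\right)^{2} = \left(77 - -153\right)^{2} = \left(77 + 153\right)^{2} = 230^{2} = 52900$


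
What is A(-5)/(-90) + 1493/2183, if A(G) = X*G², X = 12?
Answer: -17351/6549 ≈ -2.6494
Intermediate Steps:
A(G) = 12*G²
A(-5)/(-90) + 1493/2183 = (12*(-5)²)/(-90) + 1493/2183 = (12*25)*(-1/90) + 1493*(1/2183) = 300*(-1/90) + 1493/2183 = -10/3 + 1493/2183 = -17351/6549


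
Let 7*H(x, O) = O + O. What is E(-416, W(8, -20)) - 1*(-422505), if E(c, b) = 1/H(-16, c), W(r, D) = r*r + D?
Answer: 351524153/832 ≈ 4.2251e+5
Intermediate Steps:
W(r, D) = D + r² (W(r, D) = r² + D = D + r²)
H(x, O) = 2*O/7 (H(x, O) = (O + O)/7 = (2*O)/7 = 2*O/7)
E(c, b) = 7/(2*c) (E(c, b) = 1/(2*c/7) = 7/(2*c))
E(-416, W(8, -20)) - 1*(-422505) = (7/2)/(-416) - 1*(-422505) = (7/2)*(-1/416) + 422505 = -7/832 + 422505 = 351524153/832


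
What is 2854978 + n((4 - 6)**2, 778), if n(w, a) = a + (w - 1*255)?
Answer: 2855505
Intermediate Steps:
n(w, a) = -255 + a + w (n(w, a) = a + (w - 255) = a + (-255 + w) = -255 + a + w)
2854978 + n((4 - 6)**2, 778) = 2854978 + (-255 + 778 + (4 - 6)**2) = 2854978 + (-255 + 778 + (-2)**2) = 2854978 + (-255 + 778 + 4) = 2854978 + 527 = 2855505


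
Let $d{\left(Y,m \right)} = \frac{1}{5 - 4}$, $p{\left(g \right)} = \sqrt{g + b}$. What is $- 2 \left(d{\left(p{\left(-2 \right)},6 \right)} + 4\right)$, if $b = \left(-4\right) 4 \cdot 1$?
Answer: $-10$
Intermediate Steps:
$b = -16$ ($b = \left(-16\right) 1 = -16$)
$p{\left(g \right)} = \sqrt{-16 + g}$ ($p{\left(g \right)} = \sqrt{g - 16} = \sqrt{-16 + g}$)
$d{\left(Y,m \right)} = 1$ ($d{\left(Y,m \right)} = 1^{-1} = 1$)
$- 2 \left(d{\left(p{\left(-2 \right)},6 \right)} + 4\right) = - 2 \left(1 + 4\right) = \left(-2\right) 5 = -10$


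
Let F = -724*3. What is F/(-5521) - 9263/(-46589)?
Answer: 152332331/257217869 ≈ 0.59223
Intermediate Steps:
F = -2172
F/(-5521) - 9263/(-46589) = -2172/(-5521) - 9263/(-46589) = -2172*(-1/5521) - 9263*(-1/46589) = 2172/5521 + 9263/46589 = 152332331/257217869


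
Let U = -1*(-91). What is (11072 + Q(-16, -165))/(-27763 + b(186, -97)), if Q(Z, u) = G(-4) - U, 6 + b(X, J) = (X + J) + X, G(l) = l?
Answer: -10977/27494 ≈ -0.39925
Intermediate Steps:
U = 91
b(X, J) = -6 + J + 2*X (b(X, J) = -6 + ((X + J) + X) = -6 + ((J + X) + X) = -6 + (J + 2*X) = -6 + J + 2*X)
Q(Z, u) = -95 (Q(Z, u) = -4 - 1*91 = -4 - 91 = -95)
(11072 + Q(-16, -165))/(-27763 + b(186, -97)) = (11072 - 95)/(-27763 + (-6 - 97 + 2*186)) = 10977/(-27763 + (-6 - 97 + 372)) = 10977/(-27763 + 269) = 10977/(-27494) = 10977*(-1/27494) = -10977/27494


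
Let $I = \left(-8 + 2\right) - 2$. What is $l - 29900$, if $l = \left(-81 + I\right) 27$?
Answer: $-32303$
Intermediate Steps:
$I = -8$ ($I = -6 - 2 = -8$)
$l = -2403$ ($l = \left(-81 - 8\right) 27 = \left(-89\right) 27 = -2403$)
$l - 29900 = -2403 - 29900 = -32303$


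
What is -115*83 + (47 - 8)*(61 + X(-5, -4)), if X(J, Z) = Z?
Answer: -7322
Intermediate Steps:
-115*83 + (47 - 8)*(61 + X(-5, -4)) = -115*83 + (47 - 8)*(61 - 4) = -9545 + 39*57 = -9545 + 2223 = -7322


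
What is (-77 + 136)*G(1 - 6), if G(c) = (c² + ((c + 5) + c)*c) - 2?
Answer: 2832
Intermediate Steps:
G(c) = -2 + c² + c*(5 + 2*c) (G(c) = (c² + ((5 + c) + c)*c) - 2 = (c² + (5 + 2*c)*c) - 2 = (c² + c*(5 + 2*c)) - 2 = -2 + c² + c*(5 + 2*c))
(-77 + 136)*G(1 - 6) = (-77 + 136)*(-2 + 3*(1 - 6)² + 5*(1 - 6)) = 59*(-2 + 3*(-5)² + 5*(-5)) = 59*(-2 + 3*25 - 25) = 59*(-2 + 75 - 25) = 59*48 = 2832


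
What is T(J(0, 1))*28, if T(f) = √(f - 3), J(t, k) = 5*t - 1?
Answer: 56*I ≈ 56.0*I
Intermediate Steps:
J(t, k) = -1 + 5*t
T(f) = √(-3 + f)
T(J(0, 1))*28 = √(-3 + (-1 + 5*0))*28 = √(-3 + (-1 + 0))*28 = √(-3 - 1)*28 = √(-4)*28 = (2*I)*28 = 56*I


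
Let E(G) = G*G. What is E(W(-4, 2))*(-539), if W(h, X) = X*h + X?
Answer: -19404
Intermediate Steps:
W(h, X) = X + X*h
E(G) = G²
E(W(-4, 2))*(-539) = (2*(1 - 4))²*(-539) = (2*(-3))²*(-539) = (-6)²*(-539) = 36*(-539) = -19404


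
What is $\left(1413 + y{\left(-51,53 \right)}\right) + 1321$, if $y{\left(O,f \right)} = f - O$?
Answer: $2838$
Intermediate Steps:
$\left(1413 + y{\left(-51,53 \right)}\right) + 1321 = \left(1413 + \left(53 - -51\right)\right) + 1321 = \left(1413 + \left(53 + 51\right)\right) + 1321 = \left(1413 + 104\right) + 1321 = 1517 + 1321 = 2838$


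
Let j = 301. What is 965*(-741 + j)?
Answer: -424600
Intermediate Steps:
965*(-741 + j) = 965*(-741 + 301) = 965*(-440) = -424600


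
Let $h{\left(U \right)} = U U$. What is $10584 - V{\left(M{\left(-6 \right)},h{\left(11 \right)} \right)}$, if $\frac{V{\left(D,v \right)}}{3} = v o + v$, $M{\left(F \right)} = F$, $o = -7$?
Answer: $12762$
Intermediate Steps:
$h{\left(U \right)} = U^{2}$
$V{\left(D,v \right)} = - 18 v$ ($V{\left(D,v \right)} = 3 \left(v \left(-7\right) + v\right) = 3 \left(- 7 v + v\right) = 3 \left(- 6 v\right) = - 18 v$)
$10584 - V{\left(M{\left(-6 \right)},h{\left(11 \right)} \right)} = 10584 - - 18 \cdot 11^{2} = 10584 - \left(-18\right) 121 = 10584 - -2178 = 10584 + 2178 = 12762$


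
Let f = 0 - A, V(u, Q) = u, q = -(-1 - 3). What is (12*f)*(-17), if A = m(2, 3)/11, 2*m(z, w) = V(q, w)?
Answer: 408/11 ≈ 37.091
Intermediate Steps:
q = 4 (q = -1*(-4) = 4)
m(z, w) = 2 (m(z, w) = (1/2)*4 = 2)
A = 2/11 ≈ 0.18182
f = -2/11 (f = 0 - 1*2/11 = 0 - 2/11 = -2/11 ≈ -0.18182)
(12*f)*(-17) = (12*(-2/11))*(-17) = -24/11*(-17) = 408/11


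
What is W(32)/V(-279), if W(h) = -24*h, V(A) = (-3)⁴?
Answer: -256/27 ≈ -9.4815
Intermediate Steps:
V(A) = 81
W(32)/V(-279) = -24*32/81 = -768*1/81 = -256/27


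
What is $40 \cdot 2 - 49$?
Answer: $31$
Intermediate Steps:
$40 \cdot 2 - 49 = 80 - 49 = 31$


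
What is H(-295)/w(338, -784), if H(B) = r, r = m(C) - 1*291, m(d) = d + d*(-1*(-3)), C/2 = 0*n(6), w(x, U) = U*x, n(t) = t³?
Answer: 291/264992 ≈ 0.0010981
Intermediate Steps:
C = 0 (C = 2*(0*6³) = 2*(0*216) = 2*0 = 0)
m(d) = 4*d (m(d) = d + d*3 = d + 3*d = 4*d)
r = -291 (r = 4*0 - 1*291 = 0 - 291 = -291)
H(B) = -291
H(-295)/w(338, -784) = -291/((-784*338)) = -291/(-264992) = -291*(-1/264992) = 291/264992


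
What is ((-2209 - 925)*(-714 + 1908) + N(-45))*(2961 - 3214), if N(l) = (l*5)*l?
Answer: 944163363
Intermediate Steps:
N(l) = 5*l**2 (N(l) = (5*l)*l = 5*l**2)
((-2209 - 925)*(-714 + 1908) + N(-45))*(2961 - 3214) = ((-2209 - 925)*(-714 + 1908) + 5*(-45)**2)*(2961 - 3214) = (-3134*1194 + 5*2025)*(-253) = (-3741996 + 10125)*(-253) = -3731871*(-253) = 944163363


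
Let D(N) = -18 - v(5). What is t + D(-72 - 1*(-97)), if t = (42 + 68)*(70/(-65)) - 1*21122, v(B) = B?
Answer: -276425/13 ≈ -21263.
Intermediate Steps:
D(N) = -23 (D(N) = -18 - 1*5 = -18 - 5 = -23)
t = -276126/13 (t = 110*(70*(-1/65)) - 21122 = 110*(-14/13) - 21122 = -1540/13 - 21122 = -276126/13 ≈ -21240.)
t + D(-72 - 1*(-97)) = -276126/13 - 23 = -276425/13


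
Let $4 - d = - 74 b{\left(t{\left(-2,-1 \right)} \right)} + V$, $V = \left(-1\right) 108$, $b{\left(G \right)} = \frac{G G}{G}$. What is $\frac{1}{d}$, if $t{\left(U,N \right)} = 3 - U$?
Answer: $\frac{1}{482} \approx 0.0020747$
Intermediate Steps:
$b{\left(G \right)} = G$ ($b{\left(G \right)} = \frac{G^{2}}{G} = G$)
$V = -108$
$d = 482$ ($d = 4 - \left(- 74 \left(3 - -2\right) - 108\right) = 4 - \left(- 74 \left(3 + 2\right) - 108\right) = 4 - \left(\left(-74\right) 5 - 108\right) = 4 - \left(-370 - 108\right) = 4 - -478 = 4 + 478 = 482$)
$\frac{1}{d} = \frac{1}{482}$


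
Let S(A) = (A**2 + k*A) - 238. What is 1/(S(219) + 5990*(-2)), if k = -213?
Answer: -1/10904 ≈ -9.1709e-5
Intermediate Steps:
S(A) = -238 + A**2 - 213*A (S(A) = (A**2 - 213*A) - 238 = -238 + A**2 - 213*A)
1/(S(219) + 5990*(-2)) = 1/((-238 + 219**2 - 213*219) + 5990*(-2)) = 1/((-238 + 47961 - 46647) - 11980) = 1/(1076 - 11980) = 1/(-10904) = -1/10904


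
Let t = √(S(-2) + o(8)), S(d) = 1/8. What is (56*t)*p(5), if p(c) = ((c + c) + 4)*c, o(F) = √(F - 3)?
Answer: 980*√(2 + 16*√5) ≈ 6023.4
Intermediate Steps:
S(d) = ⅛
o(F) = √(-3 + F)
p(c) = c*(4 + 2*c) (p(c) = (2*c + 4)*c = (4 + 2*c)*c = c*(4 + 2*c))
t = √(⅛ + √5) (t = √(⅛ + √(-3 + 8)) = √(⅛ + √5) ≈ 1.5366)
(56*t)*p(5) = (56*(√(2 + 16*√5)/4))*(2*5*(2 + 5)) = (14*√(2 + 16*√5))*(2*5*7) = (14*√(2 + 16*√5))*70 = 980*√(2 + 16*√5)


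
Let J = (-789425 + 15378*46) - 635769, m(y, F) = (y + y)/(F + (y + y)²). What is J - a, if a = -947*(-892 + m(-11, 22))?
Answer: -35939137/23 ≈ -1.5626e+6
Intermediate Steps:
m(y, F) = 2*y/(F + 4*y²) (m(y, F) = (2*y)/(F + (2*y)²) = (2*y)/(F + 4*y²) = 2*y/(F + 4*y²))
a = 19429599/23 (a = -947*(-892 + 2*(-11)/(22 + 4*(-11)²)) = -947*(-892 + 2*(-11)/(22 + 4*121)) = -947*(-892 + 2*(-11)/(22 + 484)) = -947*(-892 + 2*(-11)/506) = -947*(-892 + 2*(-11)*(1/506)) = -947*(-892 - 1/23) = -947*(-20517/23) = 19429599/23 ≈ 8.4477e+5)
J = -717806 (J = (-789425 + 707388) - 635769 = -82037 - 635769 = -717806)
J - a = -717806 - 1*19429599/23 = -717806 - 19429599/23 = -35939137/23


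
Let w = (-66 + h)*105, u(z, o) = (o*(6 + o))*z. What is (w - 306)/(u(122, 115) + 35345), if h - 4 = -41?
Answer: -11121/1732975 ≈ -0.0064173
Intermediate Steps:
u(z, o) = o*z*(6 + o)
h = -37 (h = 4 - 41 = -37)
w = -10815 (w = (-66 - 37)*105 = -103*105 = -10815)
(w - 306)/(u(122, 115) + 35345) = (-10815 - 306)/(115*122*(6 + 115) + 35345) = -11121/(115*122*121 + 35345) = -11121/(1697630 + 35345) = -11121/1732975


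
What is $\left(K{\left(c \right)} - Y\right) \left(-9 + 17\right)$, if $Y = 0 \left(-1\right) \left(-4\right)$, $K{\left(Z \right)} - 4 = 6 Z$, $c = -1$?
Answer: $-16$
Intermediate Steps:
$K{\left(Z \right)} = 4 + 6 Z$
$Y = 0$ ($Y = 0 \left(-4\right) = 0$)
$\left(K{\left(c \right)} - Y\right) \left(-9 + 17\right) = \left(\left(4 + 6 \left(-1\right)\right) - 0\right) \left(-9 + 17\right) = \left(\left(4 - 6\right) + 0\right) 8 = \left(-2 + 0\right) 8 = \left(-2\right) 8 = -16$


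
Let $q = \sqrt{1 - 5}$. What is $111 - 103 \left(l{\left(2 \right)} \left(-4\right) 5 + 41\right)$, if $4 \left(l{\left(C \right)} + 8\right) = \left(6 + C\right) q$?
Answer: $-20592 + 8240 i \approx -20592.0 + 8240.0 i$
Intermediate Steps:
$q = 2 i$ ($q = \sqrt{-4} = 2 i \approx 2.0 i$)
$l{\left(C \right)} = -8 + \frac{i \left(6 + C\right)}{2}$ ($l{\left(C \right)} = -8 + \frac{\left(6 + C\right) 2 i}{4} = -8 + \frac{2 i \left(6 + C\right)}{4} = -8 + \frac{i \left(6 + C\right)}{2}$)
$111 - 103 \left(l{\left(2 \right)} \left(-4\right) 5 + 41\right) = 111 - 103 \left(\left(-8 + 3 i + \frac{1}{2} i 2\right) \left(-4\right) 5 + 41\right) = 111 - 103 \left(\left(-8 + 3 i + i\right) \left(-4\right) 5 + 41\right) = 111 - 103 \left(\left(-8 + 4 i\right) \left(-4\right) 5 + 41\right) = 111 - 103 \left(\left(32 - 16 i\right) 5 + 41\right) = 111 - 103 \left(\left(160 - 80 i\right) + 41\right) = 111 - 103 \left(201 - 80 i\right) = 111 - \left(20703 - 8240 i\right) = -20592 + 8240 i$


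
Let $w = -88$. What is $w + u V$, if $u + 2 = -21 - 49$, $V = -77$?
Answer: $5456$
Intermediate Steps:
$u = -72$ ($u = -2 - 70 = -72$)
$w + u V = -88 - -5544 = -88 + 5544 = 5456$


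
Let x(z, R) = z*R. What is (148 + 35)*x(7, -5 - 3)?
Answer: -10248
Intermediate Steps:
x(z, R) = R*z
(148 + 35)*x(7, -5 - 3) = (148 + 35)*((-5 - 3)*7) = 183*(-8*7) = 183*(-56) = -10248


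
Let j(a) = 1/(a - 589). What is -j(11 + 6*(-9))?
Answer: 1/632 ≈ 0.0015823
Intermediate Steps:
j(a) = 1/(-589 + a)
-j(11 + 6*(-9)) = -1/(-589 + (11 + 6*(-9))) = -1/(-589 + (11 - 54)) = -1/(-589 - 43) = -1/(-632) = -1*(-1/632) = 1/632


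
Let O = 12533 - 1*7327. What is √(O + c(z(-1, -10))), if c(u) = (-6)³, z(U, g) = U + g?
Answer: √4990 ≈ 70.640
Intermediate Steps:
O = 5206 (O = 12533 - 7327 = 5206)
c(u) = -216
√(O + c(z(-1, -10))) = √(5206 - 216) = √4990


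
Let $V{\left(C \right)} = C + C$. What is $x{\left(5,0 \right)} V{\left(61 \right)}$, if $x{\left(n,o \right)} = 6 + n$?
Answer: $1342$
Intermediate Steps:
$V{\left(C \right)} = 2 C$
$x{\left(5,0 \right)} V{\left(61 \right)} = \left(6 + 5\right) 2 \cdot 61 = 11 \cdot 122 = 1342$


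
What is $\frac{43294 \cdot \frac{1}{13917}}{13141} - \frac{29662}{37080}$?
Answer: $- \frac{903846502349}{1130218775460} \approx -0.79971$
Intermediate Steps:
$\frac{43294 \cdot \frac{1}{13917}}{13141} - \frac{29662}{37080} = 43294 \cdot \frac{1}{13917} \cdot \frac{1}{13141} - \frac{14831}{18540} = \frac{43294}{13917} \cdot \frac{1}{13141} - \frac{14831}{18540} = \frac{43294}{182883297} - \frac{14831}{18540} = - \frac{903846502349}{1130218775460}$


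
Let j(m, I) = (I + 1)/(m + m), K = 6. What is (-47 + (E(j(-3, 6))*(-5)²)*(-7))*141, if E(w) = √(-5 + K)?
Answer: -31302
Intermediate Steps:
j(m, I) = (1 + I)/(2*m) (j(m, I) = (1 + I)/((2*m)) = (1 + I)*(1/(2*m)) = (1 + I)/(2*m))
E(w) = 1 (E(w) = √(-5 + 6) = √1 = 1)
(-47 + (E(j(-3, 6))*(-5)²)*(-7))*141 = (-47 + (1*(-5)²)*(-7))*141 = (-47 + (1*25)*(-7))*141 = (-47 + 25*(-7))*141 = (-47 - 175)*141 = -222*141 = -31302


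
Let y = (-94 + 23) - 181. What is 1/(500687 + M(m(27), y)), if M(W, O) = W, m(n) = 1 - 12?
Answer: 1/500676 ≈ 1.9973e-6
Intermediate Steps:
y = -252 (y = -71 - 181 = -252)
m(n) = -11
1/(500687 + M(m(27), y)) = 1/(500687 - 11) = 1/500676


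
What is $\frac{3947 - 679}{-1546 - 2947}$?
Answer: $- \frac{3268}{4493} \approx -0.72735$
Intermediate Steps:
$\frac{3947 - 679}{-1546 - 2947} = \frac{3268}{-4493} = 3268 \left(- \frac{1}{4493}\right) = - \frac{3268}{4493}$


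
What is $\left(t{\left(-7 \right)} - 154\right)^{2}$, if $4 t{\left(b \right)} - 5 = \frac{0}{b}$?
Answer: $\frac{373321}{16} \approx 23333.0$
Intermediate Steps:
$t{\left(b \right)} = \frac{5}{4}$ ($t{\left(b \right)} = \frac{5}{4} + \frac{0 \frac{1}{b}}{4} = \frac{5}{4} + \frac{1}{4} \cdot 0 = \frac{5}{4} + 0 = \frac{5}{4}$)
$\left(t{\left(-7 \right)} - 154\right)^{2} = \left(\frac{5}{4} - 154\right)^{2} = \left(- \frac{611}{4}\right)^{2} = \frac{373321}{16}$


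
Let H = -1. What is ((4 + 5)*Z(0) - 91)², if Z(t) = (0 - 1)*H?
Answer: 6724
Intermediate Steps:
Z(t) = 1 (Z(t) = (0 - 1)*(-1) = -1*(-1) = 1)
((4 + 5)*Z(0) - 91)² = ((4 + 5)*1 - 91)² = (9*1 - 91)² = (9 - 91)² = (-82)² = 6724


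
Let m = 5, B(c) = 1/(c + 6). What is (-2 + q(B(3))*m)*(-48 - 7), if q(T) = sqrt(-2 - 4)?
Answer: 110 - 275*I*sqrt(6) ≈ 110.0 - 673.61*I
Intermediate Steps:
B(c) = 1/(6 + c)
q(T) = I*sqrt(6) (q(T) = sqrt(-6) = I*sqrt(6))
(-2 + q(B(3))*m)*(-48 - 7) = (-2 + (I*sqrt(6))*5)*(-48 - 7) = (-2 + 5*I*sqrt(6))*(-55) = 110 - 275*I*sqrt(6)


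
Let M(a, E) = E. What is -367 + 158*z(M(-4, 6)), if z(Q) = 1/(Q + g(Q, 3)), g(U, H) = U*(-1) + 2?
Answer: -288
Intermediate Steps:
g(U, H) = 2 - U (g(U, H) = -U + 2 = 2 - U)
z(Q) = ½ (z(Q) = 1/(Q + (2 - Q)) = 1/2 = ½)
-367 + 158*z(M(-4, 6)) = -367 + 158*(½) = -367 + 79 = -288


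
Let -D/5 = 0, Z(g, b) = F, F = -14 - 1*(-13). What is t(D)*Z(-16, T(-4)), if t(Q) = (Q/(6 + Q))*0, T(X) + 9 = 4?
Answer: 0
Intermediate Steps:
F = -1 (F = -14 + 13 = -1)
T(X) = -5 (T(X) = -9 + 4 = -5)
Z(g, b) = -1
D = 0 (D = -5*0 = 0)
t(Q) = 0 (t(Q) = (Q/(6 + Q))*0 = 0)
t(D)*Z(-16, T(-4)) = 0*(-1) = 0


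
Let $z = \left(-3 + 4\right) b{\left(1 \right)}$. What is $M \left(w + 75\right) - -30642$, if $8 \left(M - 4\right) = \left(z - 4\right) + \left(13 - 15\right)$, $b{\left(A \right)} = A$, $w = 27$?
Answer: $\frac{123945}{4} \approx 30986.0$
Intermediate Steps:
$z = 1$ ($z = \left(-3 + 4\right) 1 = 1 \cdot 1 = 1$)
$M = \frac{27}{8}$ ($M = 4 + \frac{\left(1 - 4\right) + \left(13 - 15\right)}{8} = 4 + \frac{-3 - 2}{8} = 4 + \frac{1}{8} \left(-5\right) = 4 - \frac{5}{8} = \frac{27}{8} \approx 3.375$)
$M \left(w + 75\right) - -30642 = \frac{27 \left(27 + 75\right)}{8} - -30642 = \frac{27}{8} \cdot 102 + 30642 = \frac{1377}{4} + 30642 = \frac{123945}{4}$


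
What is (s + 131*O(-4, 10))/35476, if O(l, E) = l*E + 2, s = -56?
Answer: -2517/17738 ≈ -0.14190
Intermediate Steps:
O(l, E) = 2 + E*l (O(l, E) = E*l + 2 = 2 + E*l)
(s + 131*O(-4, 10))/35476 = (-56 + 131*(2 + 10*(-4)))/35476 = (-56 + 131*(2 - 40))*(1/35476) = (-56 + 131*(-38))*(1/35476) = (-56 - 4978)*(1/35476) = -5034*1/35476 = -2517/17738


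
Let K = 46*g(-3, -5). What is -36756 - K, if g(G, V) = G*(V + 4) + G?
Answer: -36756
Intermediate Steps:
g(G, V) = G + G*(4 + V) (g(G, V) = G*(4 + V) + G = G + G*(4 + V))
K = 0 (K = 46*(-3*(5 - 5)) = 46*(-3*0) = 46*0 = 0)
-36756 - K = -36756 - 1*0 = -36756 + 0 = -36756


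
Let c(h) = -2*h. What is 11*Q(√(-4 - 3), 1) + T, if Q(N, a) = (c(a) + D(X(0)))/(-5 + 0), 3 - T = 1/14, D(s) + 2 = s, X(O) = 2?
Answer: 513/70 ≈ 7.3286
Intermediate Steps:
D(s) = -2 + s
T = 41/14 (T = 3 - 1/14 = 41/14 ≈ 2.9286)
Q(N, a) = 2*a/5 (Q(N, a) = (-2*a + (-2 + 2))/(-5 + 0) = (-2*a + 0)/(-5) = -2*a*(-⅕) = 2*a/5)
11*Q(√(-4 - 3), 1) + T = 11*((⅖)*1) + 41/14 = 11*(⅖) + 41/14 = 22/5 + 41/14 = 513/70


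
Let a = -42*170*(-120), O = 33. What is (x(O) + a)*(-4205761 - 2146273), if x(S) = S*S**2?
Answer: -5670695777058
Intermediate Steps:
x(S) = S**3
a = 856800 (a = -7140*(-120) = 856800)
(x(O) + a)*(-4205761 - 2146273) = (33**3 + 856800)*(-4205761 - 2146273) = (35937 + 856800)*(-6352034) = 892737*(-6352034) = -5670695777058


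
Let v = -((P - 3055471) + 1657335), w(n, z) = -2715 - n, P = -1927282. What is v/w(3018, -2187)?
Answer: -3325418/5733 ≈ -580.05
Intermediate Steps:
v = 3325418 (v = -((-1927282 - 3055471) + 1657335) = -(-4982753 + 1657335) = -1*(-3325418) = 3325418)
v/w(3018, -2187) = 3325418/(-2715 - 1*3018) = 3325418/(-2715 - 3018) = 3325418/(-5733) = 3325418*(-1/5733) = -3325418/5733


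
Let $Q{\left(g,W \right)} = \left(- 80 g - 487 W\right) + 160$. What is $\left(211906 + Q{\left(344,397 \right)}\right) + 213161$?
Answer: $204368$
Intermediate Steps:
$Q{\left(g,W \right)} = 160 - 487 W - 80 g$ ($Q{\left(g,W \right)} = \left(- 487 W - 80 g\right) + 160 = 160 - 487 W - 80 g$)
$\left(211906 + Q{\left(344,397 \right)}\right) + 213161 = \left(211906 - 220699\right) + 213161 = -8793 + 213161 = 204368$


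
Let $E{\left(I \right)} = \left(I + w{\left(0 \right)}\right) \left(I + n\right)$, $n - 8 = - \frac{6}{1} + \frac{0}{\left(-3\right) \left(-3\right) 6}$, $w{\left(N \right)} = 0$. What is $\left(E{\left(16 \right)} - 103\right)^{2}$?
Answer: $34225$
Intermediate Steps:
$n = 2$ ($n = 8 + \left(- \frac{6}{1} + \frac{0}{\left(-3\right) \left(-3\right) 6}\right) = 8 - \left(6 + \frac{0}{9 \cdot 6}\right) = 8 - \left(6 + \frac{0}{54}\right) = 8 + \left(-6 + 0 \cdot \frac{1}{54}\right) = 8 + \left(-6 + 0\right) = 8 - 6 = 2$)
$E{\left(I \right)} = I \left(2 + I\right)$ ($E{\left(I \right)} = \left(I + 0\right) \left(I + 2\right) = I \left(2 + I\right)$)
$\left(E{\left(16 \right)} - 103\right)^{2} = \left(16 \left(2 + 16\right) - 103\right)^{2} = \left(16 \cdot 18 - 103\right)^{2} = \left(288 - 103\right)^{2} = 185^{2} = 34225$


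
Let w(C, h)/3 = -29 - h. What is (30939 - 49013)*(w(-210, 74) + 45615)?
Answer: -818860644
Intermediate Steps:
w(C, h) = -87 - 3*h (w(C, h) = 3*(-29 - h) = -87 - 3*h)
(30939 - 49013)*(w(-210, 74) + 45615) = (30939 - 49013)*((-87 - 3*74) + 45615) = -18074*((-87 - 222) + 45615) = -18074*(-309 + 45615) = -18074*45306 = -818860644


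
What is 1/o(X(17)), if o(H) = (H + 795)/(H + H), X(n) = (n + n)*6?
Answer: 136/333 ≈ 0.40841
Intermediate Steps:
X(n) = 12*n (X(n) = (2*n)*6 = 12*n)
o(H) = (795 + H)/(2*H) (o(H) = (795 + H)/((2*H)) = (795 + H)*(1/(2*H)) = (795 + H)/(2*H))
1/o(X(17)) = 1/((795 + 12*17)/(2*((12*17)))) = 1/((1/2)*(795 + 204)/204) = 1/((1/2)*(1/204)*999) = 1/(333/136) = 136/333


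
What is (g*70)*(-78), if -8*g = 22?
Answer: 15015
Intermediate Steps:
g = -11/4 (g = -1/8*22 = -11/4 ≈ -2.7500)
(g*70)*(-78) = -11/4*70*(-78) = -385/2*(-78) = 15015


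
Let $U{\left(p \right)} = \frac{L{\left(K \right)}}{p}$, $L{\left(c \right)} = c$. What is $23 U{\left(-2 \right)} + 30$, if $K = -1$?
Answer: $\frac{83}{2} \approx 41.5$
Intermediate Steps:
$U{\left(p \right)} = - \frac{1}{p}$
$23 U{\left(-2 \right)} + 30 = 23 \left(- \frac{1}{-2}\right) + 30 = 23 \left(\left(-1\right) \left(- \frac{1}{2}\right)\right) + 30 = 23 \cdot \frac{1}{2} + 30 = \frac{23}{2} + 30 = \frac{83}{2}$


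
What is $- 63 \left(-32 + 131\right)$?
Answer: $-6237$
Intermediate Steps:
$- 63 \left(-32 + 131\right) = \left(-63\right) 99 = -6237$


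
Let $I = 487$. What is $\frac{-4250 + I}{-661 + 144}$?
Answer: $\frac{3763}{517} \approx 7.2785$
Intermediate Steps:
$\frac{-4250 + I}{-661 + 144} = \frac{-4250 + 487}{-661 + 144} = - \frac{3763}{-517} = \left(-3763\right) \left(- \frac{1}{517}\right) = \frac{3763}{517}$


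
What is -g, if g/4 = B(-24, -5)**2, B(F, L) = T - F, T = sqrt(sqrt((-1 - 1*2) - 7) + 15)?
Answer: -4*(24 + sqrt(15 + I*sqrt(10)))**2 ≈ -3111.7 - 90.606*I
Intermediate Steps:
T = sqrt(15 + I*sqrt(10)) (T = sqrt(sqrt((-1 - 2) - 7) + 15) = sqrt(sqrt(-3 - 7) + 15) = sqrt(sqrt(-10) + 15) = sqrt(I*sqrt(10) + 15) = sqrt(15 + I*sqrt(10)) ≈ 3.8942 + 0.40602*I)
B(F, L) = sqrt(15 + I*sqrt(10)) - F
g = 4*(24 + sqrt(15 + I*sqrt(10)))**2 (g = 4*(sqrt(15 + I*sqrt(10)) - 1*(-24))**2 = 4*(sqrt(15 + I*sqrt(10)) + 24)**2 = 4*(24 + sqrt(15 + I*sqrt(10)))**2 ≈ 3111.7 + 90.606*I)
-g = -4*(24 + sqrt(15 + I*sqrt(10)))**2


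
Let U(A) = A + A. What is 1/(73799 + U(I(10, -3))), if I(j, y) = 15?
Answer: 1/73829 ≈ 1.3545e-5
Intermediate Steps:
U(A) = 2*A
1/(73799 + U(I(10, -3))) = 1/(73799 + 2*15) = 1/(73799 + 30) = 1/73829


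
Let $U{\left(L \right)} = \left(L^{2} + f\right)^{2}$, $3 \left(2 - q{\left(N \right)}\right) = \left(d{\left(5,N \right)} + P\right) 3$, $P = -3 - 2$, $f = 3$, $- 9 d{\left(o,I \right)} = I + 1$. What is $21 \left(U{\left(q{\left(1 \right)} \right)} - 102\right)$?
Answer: $\frac{135056614}{2187} \approx 61754.0$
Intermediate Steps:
$d{\left(o,I \right)} = - \frac{1}{9} - \frac{I}{9}$ ($d{\left(o,I \right)} = - \frac{I + 1}{9} = - \frac{1 + I}{9} = - \frac{1}{9} - \frac{I}{9}$)
$P = -5$ ($P = -3 - 2 = -5$)
$q{\left(N \right)} = \frac{64}{9} + \frac{N}{9}$ ($q{\left(N \right)} = 2 - \frac{\left(\left(- \frac{1}{9} - \frac{N}{9}\right) - 5\right) 3}{3} = 2 - \frac{\left(- \frac{46}{9} - \frac{N}{9}\right) 3}{3} = 2 - \frac{- \frac{46}{3} - \frac{N}{3}}{3} = 2 + \left(\frac{46}{9} + \frac{N}{9}\right) = \frac{64}{9} + \frac{N}{9}$)
$U{\left(L \right)} = \left(3 + L^{2}\right)^{2}$ ($U{\left(L \right)} = \left(L^{2} + 3\right)^{2} = \left(3 + L^{2}\right)^{2}$)
$21 \left(U{\left(q{\left(1 \right)} \right)} - 102\right) = 21 \left(\left(3 + \left(\frac{64}{9} + \frac{1}{9} \cdot 1\right)^{2}\right)^{2} - 102\right) = 21 \left(\left(3 + \left(\frac{64}{9} + \frac{1}{9}\right)^{2}\right)^{2} - 102\right) = 21 \left(\left(3 + \left(\frac{65}{9}\right)^{2}\right)^{2} - 102\right) = 21 \left(\left(3 + \frac{4225}{81}\right)^{2} - 102\right) = 21 \left(\left(\frac{4468}{81}\right)^{2} - 102\right) = 21 \left(\frac{19963024}{6561} - 102\right) = 21 \cdot \frac{19293802}{6561} = \frac{135056614}{2187}$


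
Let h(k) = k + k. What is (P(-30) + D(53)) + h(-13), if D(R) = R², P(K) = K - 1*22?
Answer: 2731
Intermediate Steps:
h(k) = 2*k
P(K) = -22 + K (P(K) = K - 22 = -22 + K)
(P(-30) + D(53)) + h(-13) = ((-22 - 30) + 53²) + 2*(-13) = (-52 + 2809) - 26 = 2757 - 26 = 2731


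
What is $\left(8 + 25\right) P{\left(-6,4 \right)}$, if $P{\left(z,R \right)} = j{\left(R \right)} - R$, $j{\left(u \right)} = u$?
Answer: $0$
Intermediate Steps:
$P{\left(z,R \right)} = 0$ ($P{\left(z,R \right)} = R - R = 0$)
$\left(8 + 25\right) P{\left(-6,4 \right)} = \left(8 + 25\right) 0 = 33 \cdot 0 = 0$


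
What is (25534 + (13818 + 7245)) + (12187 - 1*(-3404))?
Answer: 62188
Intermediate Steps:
(25534 + (13818 + 7245)) + (12187 - 1*(-3404)) = (25534 + 21063) + (12187 + 3404) = 46597 + 15591 = 62188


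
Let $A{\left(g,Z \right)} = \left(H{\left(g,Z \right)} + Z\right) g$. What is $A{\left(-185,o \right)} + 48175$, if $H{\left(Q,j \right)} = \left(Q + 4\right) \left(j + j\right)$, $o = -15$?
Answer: $-953600$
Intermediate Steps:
$H{\left(Q,j \right)} = 2 j \left(4 + Q\right)$ ($H{\left(Q,j \right)} = \left(4 + Q\right) 2 j = 2 j \left(4 + Q\right)$)
$A{\left(g,Z \right)} = g \left(Z + 2 Z \left(4 + g\right)\right)$ ($A{\left(g,Z \right)} = \left(2 Z \left(4 + g\right) + Z\right) g = \left(Z + 2 Z \left(4 + g\right)\right) g = g \left(Z + 2 Z \left(4 + g\right)\right)$)
$A{\left(-185,o \right)} + 48175 = \left(-15\right) \left(-185\right) \left(9 + 2 \left(-185\right)\right) + 48175 = \left(-15\right) \left(-185\right) \left(9 - 370\right) + 48175 = \left(-15\right) \left(-185\right) \left(-361\right) + 48175 = -1001775 + 48175 = -953600$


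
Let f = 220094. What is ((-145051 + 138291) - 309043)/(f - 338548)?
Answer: 315803/118454 ≈ 2.6660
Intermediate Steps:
((-145051 + 138291) - 309043)/(f - 338548) = ((-145051 + 138291) - 309043)/(220094 - 338548) = (-6760 - 309043)/(-118454) = -315803*(-1/118454) = 315803/118454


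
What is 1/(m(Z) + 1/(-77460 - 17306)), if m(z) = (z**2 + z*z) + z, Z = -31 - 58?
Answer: 94766/1492848797 ≈ 6.3480e-5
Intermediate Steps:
Z = -89
m(z) = z + 2*z**2 (m(z) = (z**2 + z**2) + z = 2*z**2 + z = z + 2*z**2)
1/(m(Z) + 1/(-77460 - 17306)) = 1/(-89*(1 + 2*(-89)) + 1/(-77460 - 17306)) = 1/(-89*(1 - 178) + 1/(-94766)) = 1/(-89*(-177) - 1/94766) = 1/(15753 - 1/94766) = 1/(1492848797/94766) = 94766/1492848797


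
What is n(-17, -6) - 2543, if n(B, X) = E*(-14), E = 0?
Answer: -2543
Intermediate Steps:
n(B, X) = 0 (n(B, X) = 0*(-14) = 0)
n(-17, -6) - 2543 = 0 - 2543 = -2543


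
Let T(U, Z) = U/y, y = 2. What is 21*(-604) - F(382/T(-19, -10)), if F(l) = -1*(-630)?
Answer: -13314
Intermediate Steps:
T(U, Z) = U/2
F(l) = 630
21*(-604) - F(382/T(-19, -10)) = 21*(-604) - 1*630 = -12684 - 630 = -13314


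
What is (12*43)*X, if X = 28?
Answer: 14448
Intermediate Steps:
(12*43)*X = (12*43)*28 = 516*28 = 14448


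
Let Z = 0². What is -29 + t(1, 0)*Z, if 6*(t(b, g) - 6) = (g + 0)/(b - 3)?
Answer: -29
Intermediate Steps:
t(b, g) = 6 + g/(6*(-3 + b)) (t(b, g) = 6 + ((g + 0)/(b - 3))/6 = 6 + (g/(-3 + b))/6 = 6 + g/(6*(-3 + b)))
Z = 0
-29 + t(1, 0)*Z = -29 + ((-108 + 0 + 36*1)/(6*(-3 + 1)))*0 = -29 + ((⅙)*(-108 + 0 + 36)/(-2))*0 = -29 + ((⅙)*(-½)*(-72))*0 = -29 + 6*0 = -29 + 0 = -29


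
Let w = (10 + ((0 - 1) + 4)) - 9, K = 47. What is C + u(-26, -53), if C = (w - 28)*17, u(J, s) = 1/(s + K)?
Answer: -2449/6 ≈ -408.17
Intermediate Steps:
u(J, s) = 1/(47 + s) (u(J, s) = 1/(s + 47) = 1/(47 + s))
w = 4 (w = (10 + (-1 + 4)) - 9 = (10 + 3) - 9 = 13 - 9 = 4)
C = -408 (C = (4 - 28)*17 = -24*17 = -408)
C + u(-26, -53) = -408 + 1/(47 - 53) = -408 + 1/(-6) = -408 - ⅙ = -2449/6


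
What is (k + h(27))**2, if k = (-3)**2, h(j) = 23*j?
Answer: 396900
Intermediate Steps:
k = 9
(k + h(27))**2 = (9 + 23*27)**2 = (9 + 621)**2 = 630**2 = 396900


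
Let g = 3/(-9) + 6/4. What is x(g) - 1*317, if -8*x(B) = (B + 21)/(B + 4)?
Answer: -78749/248 ≈ -317.54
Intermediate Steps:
g = 7/6 (g = 3*(-⅑) + 6*(¼) = -⅓ + 3/2 = 7/6 ≈ 1.1667)
x(B) = -(21 + B)/(8*(4 + B)) (x(B) = -(B + 21)/(8*(B + 4)) = -(21 + B)/(8*(4 + B)))
x(g) - 1*317 = (-21 - 1*7/6)/(8*(4 + 7/6)) - 1*317 = (-21 - 7/6)/(8*(31/6)) - 317 = (⅛)*(6/31)*(-133/6) - 317 = -133/248 - 317 = -78749/248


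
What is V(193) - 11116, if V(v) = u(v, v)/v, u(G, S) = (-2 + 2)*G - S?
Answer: -11117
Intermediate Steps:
u(G, S) = -S (u(G, S) = 0*G - S = 0 - S = -S)
V(v) = -1 (V(v) = (-v)/v = -1)
V(193) - 11116 = -1 - 11116 = -11117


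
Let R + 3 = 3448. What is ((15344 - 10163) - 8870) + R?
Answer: -244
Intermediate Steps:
R = 3445 (R = -3 + 3448 = 3445)
((15344 - 10163) - 8870) + R = ((15344 - 10163) - 8870) + 3445 = (5181 - 8870) + 3445 = -3689 + 3445 = -244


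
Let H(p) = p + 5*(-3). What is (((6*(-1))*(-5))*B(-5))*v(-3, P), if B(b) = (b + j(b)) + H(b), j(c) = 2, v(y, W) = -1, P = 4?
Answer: 690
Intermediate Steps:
H(p) = -15 + p (H(p) = p - 15 = -15 + p)
B(b) = -13 + 2*b (B(b) = (b + 2) + (-15 + b) = (2 + b) + (-15 + b) = -13 + 2*b)
(((6*(-1))*(-5))*B(-5))*v(-3, P) = (((6*(-1))*(-5))*(-13 + 2*(-5)))*(-1) = ((-6*(-5))*(-13 - 10))*(-1) = (30*(-23))*(-1) = -690*(-1) = 690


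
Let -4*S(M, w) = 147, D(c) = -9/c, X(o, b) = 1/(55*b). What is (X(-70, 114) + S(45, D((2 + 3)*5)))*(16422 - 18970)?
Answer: 293556991/3135 ≈ 93639.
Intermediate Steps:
X(o, b) = 1/(55*b)
S(M, w) = -147/4 (S(M, w) = -1/4*147 = -147/4)
(X(-70, 114) + S(45, D((2 + 3)*5)))*(16422 - 18970) = ((1/55)/114 - 147/4)*(16422 - 18970) = ((1/55)*(1/114) - 147/4)*(-2548) = (1/6270 - 147/4)*(-2548) = -460843/12540*(-2548) = 293556991/3135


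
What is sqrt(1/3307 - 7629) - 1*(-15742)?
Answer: 15742 + I*sqrt(83432640314)/3307 ≈ 15742.0 + 87.344*I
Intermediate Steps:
sqrt(1/3307 - 7629) - 1*(-15742) = sqrt(1/3307 - 7629) + 15742 = sqrt(-25229102/3307) + 15742 = I*sqrt(83432640314)/3307 + 15742 = 15742 + I*sqrt(83432640314)/3307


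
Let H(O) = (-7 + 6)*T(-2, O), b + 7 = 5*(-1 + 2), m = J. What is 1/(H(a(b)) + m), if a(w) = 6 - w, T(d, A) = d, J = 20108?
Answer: 1/20110 ≈ 4.9727e-5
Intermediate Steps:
m = 20108
b = -2 (b = -7 + 5*(-1 + 2) = -7 + 5*1 = -7 + 5 = -2)
H(O) = 2 (H(O) = (-7 + 6)*(-2) = -1*(-2) = 2)
1/(H(a(b)) + m) = 1/(2 + 20108) = 1/20110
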